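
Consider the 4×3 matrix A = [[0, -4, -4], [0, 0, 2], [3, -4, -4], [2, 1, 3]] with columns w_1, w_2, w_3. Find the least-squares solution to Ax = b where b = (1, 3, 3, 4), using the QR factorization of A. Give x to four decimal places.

x = (0.6533, -1.7431, 1.4873)

w_1 = (0, 0, 3, 2); ‖w_1‖ = 3.6056, so q_1 = (0.0000, 0.0000, 0.8321, 0.5547).
q_1·w_2 = 0.0000·(-4) + 0.0000·0 + 0.8321·(-4) + 0.5547·1 = -2.7735.
u_2 = w_2 + 2.7735·q_1 = (-4.0000, 0.0000, -1.6923, 2.5385).
‖u_2‖ = 5.0307, so q_2 = (-0.7951, 0.0000, -0.3364, 0.5046).
q_1·w_3 = 0.0000·(-4) + 0.0000·2 + 0.8321·(-4) + 0.5547·3 = -1.6641; q_2·w_3 = (-0.7951)·(-4) + 0.0000·2 + (-0.3364)·(-4) + 0.5046·3 = 6.0399.
u_3 = w_3 + 1.6641·q_1 − 6.0399·q_2 = (0.8024, 2.0000, -0.5836, 0.8754).
‖u_3‖ = 2.3981, so q_3 = (0.3346, 0.8340, -0.2434, 0.3650).
Qᵀb = (4.7150, 0.2141, 3.5667).
Back-substitute: x_3 = 3.5667/2.3981 = 1.4873.
x_2 = (0.2141 − 6.0399·1.4873)/5.0307 = -1.7431.
x_1 = (4.7150 + 2.7735·(-1.7431) + 1.6641·1.4873)/3.6056 = 0.6533.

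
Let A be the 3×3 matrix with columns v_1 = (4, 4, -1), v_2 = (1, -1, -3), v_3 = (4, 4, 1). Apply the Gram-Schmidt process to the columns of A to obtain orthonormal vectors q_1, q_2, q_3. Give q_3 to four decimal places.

q_3 = (0.6909, -0.5846, 0.4252)

q_1 = v_1/‖v_1‖ = (4, 4, -1)/5.7446 = (0.6963, 0.6963, -0.1741).
r_{12} = q_1·v_2 = 0.5222.
u_2 = v_2 − 0.5222·q_1 = (0.6364, -1.3636, -2.9091).
‖u_2‖ = 3.2753, so q_2 = (0.1943, -0.4163, -0.8882).
r_{13} = q_1·v_3 = 5.3964; r_{23} = q_2·v_3 = -1.7764.
u_3 = v_3 − 5.3964·q_1 + 1.7764·q_2 = (0.5876, -0.4972, 0.3616).
‖u_3‖ = 0.8504, so q_3 = (0.6909, -0.5846, 0.4252).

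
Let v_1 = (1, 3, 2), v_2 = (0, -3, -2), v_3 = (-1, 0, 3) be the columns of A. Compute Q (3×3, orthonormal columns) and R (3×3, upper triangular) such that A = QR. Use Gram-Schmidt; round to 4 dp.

Q = [[0.2673, 0.9636, 0.0000], [0.8018, -0.2224, -0.5547], [0.5345, -0.1482, 0.8321]], R = [[3.7417, -3.4744, 1.3363], [0.0000, 0.9636, -1.4084], [0.0000, 0.0000, 2.4962]]

v_1 = (1, 3, 2); ‖v_1‖ = 3.7417, so e_1 = (0.2673, 0.8018, 0.5345).
e_1·v_2 = 0.2673·0 + 0.8018·(-3) + 0.5345·(-2) = -3.4744.
u_2 = v_2 + 3.4744·e_1 = (0.9286, -0.2143, -0.1429).
‖u_2‖ = 0.9636, so e_2 = (0.9636, -0.2224, -0.1482).
e_1·v_3 = 0.2673·(-1) + 0.8018·0 + 0.5345·3 = 1.3363; e_2·v_3 = 0.9636·(-1) + (-0.2224)·0 + (-0.1482)·3 = -1.4084.
u_3 = v_3 − 1.3363·e_1 + 1.4084·e_2 = (0.0000, -1.3846, 2.0769).
‖u_3‖ = 2.4962, so e_3 = (0.0000, -0.5547, 0.8321).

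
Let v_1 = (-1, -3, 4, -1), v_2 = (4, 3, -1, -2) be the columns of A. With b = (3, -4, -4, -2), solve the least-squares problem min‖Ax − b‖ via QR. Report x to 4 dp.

x = (-0.0513, 0.2410)

v_1 = (-1, -3, 4, -1); ‖v_1‖ = 5.1962, so q_1 = (-0.1925, -0.5774, 0.7698, -0.1925).
q_1·v_2 = (-0.1925)·4 + (-0.5774)·3 + 0.7698·(-1) + (-0.1925)·(-2) = -2.8868.
u_2 = v_2 + 2.8868·q_1 = (3.4444, 1.3333, 1.2222, -2.5556).
‖u_2‖ = 4.6547, so q_2 = (0.7400, 0.2864, 0.2626, -0.5490).
Qᵀb = (-0.9623, 1.1219).
Back-substitute: x_2 = 1.1219/4.6547 = 0.2410.
x_1 = (-0.9623 + 2.8868·0.2410)/5.1962 = -0.0513.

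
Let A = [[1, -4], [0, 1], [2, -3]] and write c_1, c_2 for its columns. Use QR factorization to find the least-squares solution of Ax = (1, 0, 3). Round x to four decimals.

x = (1.7333, 0.1667)

c_1 = (1, 0, 2); ‖c_1‖ = 2.2361, so e_1 = (0.4472, 0.0000, 0.8944).
e_1·c_2 = 0.4472·(-4) + 0.0000·1 + 0.8944·(-3) = -4.4721.
u_2 = c_2 + 4.4721·e_1 = (-2.0000, 1.0000, 1.0000).
‖u_2‖ = 2.4495, so e_2 = (-0.8165, 0.4082, 0.4082).
Qᵀb = (3.1305, 0.4082).
Back-substitute: x_2 = 0.4082/2.4495 = 0.1667.
x_1 = (3.1305 + 4.4721·0.1667)/2.2361 = 1.7333.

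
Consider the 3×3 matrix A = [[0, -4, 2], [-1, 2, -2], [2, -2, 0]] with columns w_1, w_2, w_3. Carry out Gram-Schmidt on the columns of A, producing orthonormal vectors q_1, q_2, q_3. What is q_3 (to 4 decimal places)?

q_3 = (-0.2182, -0.8729, -0.4364)

w_1 = (0, -1, 2); ‖w_1‖ = 2.2361, so q_1 = (0.0000, -0.4472, 0.8944).
q_1·w_2 = 0.0000·(-4) + (-0.4472)·2 + 0.8944·(-2) = -2.6833.
u_2 = w_2 + 2.6833·q_1 = (-4.0000, 0.8000, 0.4000).
‖u_2‖ = 4.0988, so q_2 = (-0.9759, 0.1952, 0.0976).
q_1·w_3 = 0.0000·2 + (-0.4472)·(-2) + 0.8944·0 = 0.8944; q_2·w_3 = (-0.9759)·2 + 0.1952·(-2) + 0.0976·0 = -2.3422.
u_3 = w_3 − 0.8944·q_1 + 2.3422·q_2 = (-0.2857, -1.1429, -0.5714).
‖u_3‖ = 1.3093, so q_3 = (-0.2182, -0.8729, -0.4364).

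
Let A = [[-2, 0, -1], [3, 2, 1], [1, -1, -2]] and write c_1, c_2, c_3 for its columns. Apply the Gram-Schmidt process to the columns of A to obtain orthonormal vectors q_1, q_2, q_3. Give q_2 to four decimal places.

c_1 = (-2, 3, 1); ‖c_1‖ = 3.7417, so q_1 = (-0.5345, 0.8018, 0.2673).
q_1·c_2 = (-0.5345)·0 + 0.8018·2 + 0.2673·(-1) = 1.3363.
u_2 = c_2 − 1.3363·q_1 = (0.7143, 0.9286, -1.3571).
‖u_2‖ = 1.7928, so q_2 = (0.3984, 0.5179, -0.7570).

q_2 = (0.3984, 0.5179, -0.7570)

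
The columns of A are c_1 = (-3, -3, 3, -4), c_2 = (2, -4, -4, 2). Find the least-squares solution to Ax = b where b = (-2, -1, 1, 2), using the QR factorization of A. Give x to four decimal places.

c_1 = (-3, -3, 3, -4); ‖c_1‖ = 6.5574, so q_1 = (-0.4575, -0.4575, 0.4575, -0.6100).
q_1·c_2 = (-0.4575)·2 + (-0.4575)·(-4) + 0.4575·(-4) + (-0.6100)·2 = -2.1350.
u_2 = c_2 + 2.1350·q_1 = (1.0233, -4.9767, -3.0233, 0.6977).
‖u_2‖ = 5.9533, so q_2 = (0.1719, -0.8360, -0.5078, 0.1172).
Qᵀb = (0.6100, 0.2188).
Back-substitute: x_2 = 0.2188/5.9533 = 0.0367.
x_1 = (0.6100 + 2.1350·0.0367)/6.5574 = 0.1050.

x = (0.1050, 0.0367)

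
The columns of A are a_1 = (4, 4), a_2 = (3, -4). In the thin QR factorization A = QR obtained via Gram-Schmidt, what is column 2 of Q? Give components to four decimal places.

a_1 = (4, 4); ‖a_1‖ = 5.6569, so q_1 = (0.7071, 0.7071).
q_1·a_2 = 0.7071·3 + 0.7071·(-4) = -0.7071.
u_2 = a_2 + 0.7071·q_1 = (3.5000, -3.5000).
‖u_2‖ = 4.9497, so q_2 = (0.7071, -0.7071).

q_2 = (0.7071, -0.7071)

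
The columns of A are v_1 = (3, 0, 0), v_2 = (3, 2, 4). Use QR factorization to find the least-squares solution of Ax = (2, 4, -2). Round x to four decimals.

q_1 = v_1/‖v_1‖ = (3, 0, 0)/3.0000 = (1.0000, 0.0000, 0.0000).
r_{12} = q_1·v_2 = 3.0000.
u_2 = v_2 − 3.0000·q_1 = (0.0000, 2.0000, 4.0000).
‖u_2‖ = 4.4721, so q_2 = (0.0000, 0.4472, 0.8944).
Qᵀb = (2.0000, 0.0000).
Back-substitute: x_2 = 0.0000/4.4721 = 0.0000.
x_1 = (2.0000 − 3.0000·0.0000)/3.0000 = 0.6667.

x = (0.6667, 0.0000)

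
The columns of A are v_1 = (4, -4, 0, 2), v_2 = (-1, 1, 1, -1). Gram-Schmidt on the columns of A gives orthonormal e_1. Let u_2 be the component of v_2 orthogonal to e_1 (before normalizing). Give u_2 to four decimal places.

u_2 = (0.1111, -0.1111, 1.0000, -0.4444)

v_1 = (4, -4, 0, 2); ‖v_1‖ = 6.0000, so e_1 = (0.6667, -0.6667, 0.0000, 0.3333).
e_1·v_2 = 0.6667·(-1) + (-0.6667)·1 + 0.0000·1 + 0.3333·(-1) = -1.6667.
u_2 = v_2 + 1.6667·e_1 = (0.1111, -0.1111, 1.0000, -0.4444).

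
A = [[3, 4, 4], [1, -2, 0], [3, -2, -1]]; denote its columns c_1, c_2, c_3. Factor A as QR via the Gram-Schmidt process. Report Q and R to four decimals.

Q = [[0.6882, 0.7000, 0.1907], [0.2294, -0.4594, 0.8581], [0.6882, -0.5468, -0.4767]], R = [[4.3589, 0.9177, 2.0647], [0.0000, 4.8123, 3.3467], [0.0000, 0.0000, 1.2395]]

c_1 = (3, 1, 3); ‖c_1‖ = 4.3589, so e_1 = (0.6882, 0.2294, 0.6882).
e_1·c_2 = 0.6882·4 + 0.2294·(-2) + 0.6882·(-2) = 0.9177.
u_2 = c_2 − 0.9177·e_1 = (3.3684, -2.2105, -2.6316).
‖u_2‖ = 4.8123, so e_2 = (0.7000, -0.4594, -0.5468).
e_1·c_3 = 0.6882·4 + 0.2294·0 + 0.6882·(-1) = 2.0647; e_2·c_3 = 0.7000·4 + (-0.4594)·0 + (-0.5468)·(-1) = 3.3467.
u_3 = c_3 − 2.0647·e_1 − 3.3467·e_2 = (0.2364, 1.0636, -0.5909).
‖u_3‖ = 1.2395, so e_3 = (0.1907, 0.8581, -0.4767).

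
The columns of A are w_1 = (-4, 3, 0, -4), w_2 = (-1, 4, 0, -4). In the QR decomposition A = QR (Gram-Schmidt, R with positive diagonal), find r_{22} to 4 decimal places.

r_{22} = 2.8327

w_1 = (-4, 3, 0, -4); ‖w_1‖ = 6.4031, so e_1 = (-0.6247, 0.4685, 0.0000, -0.6247).
e_1·w_2 = (-0.6247)·(-1) + 0.4685·4 + 0.0000·0 + (-0.6247)·(-4) = 4.9976.
u_2 = w_2 − 4.9976·e_1 = (2.1220, 1.6585, 0.0000, -0.8780).
r_{22} = ‖u_2‖ = 2.8327.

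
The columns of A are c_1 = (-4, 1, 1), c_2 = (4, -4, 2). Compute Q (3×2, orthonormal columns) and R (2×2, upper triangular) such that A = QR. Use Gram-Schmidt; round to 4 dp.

e_1 = c_1/‖c_1‖ = (-4, 1, 1)/4.2426 = (-0.9428, 0.2357, 0.2357).
r_{12} = e_1·c_2 = -4.2426.
u_2 = c_2 + 4.2426·e_1 = (0.0000, -3.0000, 3.0000).
‖u_2‖ = 4.2426, so e_2 = (0.0000, -0.7071, 0.7071).

Q = [[-0.9428, 0.0000], [0.2357, -0.7071], [0.2357, 0.7071]], R = [[4.2426, -4.2426], [0.0000, 4.2426]]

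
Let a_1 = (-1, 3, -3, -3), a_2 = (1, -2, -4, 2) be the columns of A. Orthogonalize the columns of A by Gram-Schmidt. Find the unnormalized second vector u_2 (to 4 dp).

a_1 = (-1, 3, -3, -3); ‖a_1‖ = 5.2915, so q_1 = (-0.1890, 0.5669, -0.5669, -0.5669).
q_1·a_2 = (-0.1890)·1 + 0.5669·(-2) + (-0.5669)·(-4) + (-0.5669)·2 = -0.1890.
u_2 = a_2 + 0.1890·q_1 = (0.9643, -1.8929, -4.1071, 1.8929).

u_2 = (0.9643, -1.8929, -4.1071, 1.8929)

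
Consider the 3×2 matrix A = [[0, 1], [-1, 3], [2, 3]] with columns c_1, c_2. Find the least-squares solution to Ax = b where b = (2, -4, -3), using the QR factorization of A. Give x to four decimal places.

x = (0.2209, -1.0349)

q_1 = c_1/‖c_1‖ = (0, -1, 2)/2.2361 = (0.0000, -0.4472, 0.8944).
r_{12} = q_1·c_2 = 1.3416.
u_2 = c_2 − 1.3416·q_1 = (1.0000, 3.6000, 1.8000).
‖u_2‖ = 4.1473, so q_2 = (0.2411, 0.8680, 0.4340).
Qᵀb = (-0.8944, -4.2920).
Back-substitute: x_2 = -4.2920/4.1473 = -1.0349.
x_1 = (-0.8944 − 1.3416·(-1.0349))/2.2361 = 0.2209.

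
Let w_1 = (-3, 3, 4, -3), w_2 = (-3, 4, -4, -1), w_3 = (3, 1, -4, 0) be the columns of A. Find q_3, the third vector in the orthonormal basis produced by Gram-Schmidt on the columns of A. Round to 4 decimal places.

q_3 = (0.7863, 0.4147, -0.0616, -0.4537)

q_1 = w_1/‖w_1‖ = (-3, 3, 4, -3)/6.5574 = (-0.4575, 0.4575, 0.6100, -0.4575).
r_{12} = q_1·w_2 = 1.2200.
u_2 = w_2 − 1.2200·q_1 = (-2.4419, 3.4419, -4.7442, -0.4419).
‖u_2‖ = 6.3649, so q_2 = (-0.3836, 0.5408, -0.7454, -0.0694).
r_{13} = q_1·w_3 = -3.3550; r_{23} = q_2·w_3 = 2.3713.
u_3 = w_3 + 3.3550·q_1 − 2.3713·q_2 = (2.3749, 1.2526, -0.1860, -1.3703).
‖u_3‖ = 3.0201, so q_3 = (0.7863, 0.4147, -0.0616, -0.4537).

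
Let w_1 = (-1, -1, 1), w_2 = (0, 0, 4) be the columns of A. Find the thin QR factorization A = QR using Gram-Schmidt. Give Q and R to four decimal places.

w_1 = (-1, -1, 1); ‖w_1‖ = 1.7321, so e_1 = (-0.5774, -0.5774, 0.5774).
e_1·w_2 = (-0.5774)·0 + (-0.5774)·0 + 0.5774·4 = 2.3094.
u_2 = w_2 − 2.3094·e_1 = (1.3333, 1.3333, 2.6667).
‖u_2‖ = 3.2660, so e_2 = (0.4082, 0.4082, 0.8165).

Q = [[-0.5774, 0.4082], [-0.5774, 0.4082], [0.5774, 0.8165]], R = [[1.7321, 2.3094], [0.0000, 3.2660]]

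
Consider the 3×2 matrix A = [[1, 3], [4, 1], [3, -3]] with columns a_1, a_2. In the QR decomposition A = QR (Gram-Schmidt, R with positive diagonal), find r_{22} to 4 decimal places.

a_1 = (1, 4, 3); ‖a_1‖ = 5.0990, so q_1 = (0.1961, 0.7845, 0.5883).
q_1·a_2 = 0.1961·3 + 0.7845·1 + 0.5883·(-3) = -0.3922.
u_2 = a_2 + 0.3922·q_1 = (3.0769, 1.3077, -2.7692).
r_{22} = ‖u_2‖ = 4.3412.

r_{22} = 4.3412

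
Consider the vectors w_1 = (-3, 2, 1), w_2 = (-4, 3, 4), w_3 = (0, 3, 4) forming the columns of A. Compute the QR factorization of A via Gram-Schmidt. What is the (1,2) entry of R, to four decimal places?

e_1 = w_1/‖w_1‖ = (-3, 2, 1)/3.7417 = (-0.8018, 0.5345, 0.2673).
r_{12} = e_1·w_2 = 5.8797.

r_{12} = 5.8797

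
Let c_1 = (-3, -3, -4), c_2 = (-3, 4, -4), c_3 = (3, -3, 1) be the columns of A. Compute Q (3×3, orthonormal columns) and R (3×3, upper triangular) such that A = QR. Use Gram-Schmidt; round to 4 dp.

Q = [[-0.5145, -0.3087, 0.8000], [-0.5145, 0.8575, 0.0000], [-0.6860, -0.4116, -0.6000]], R = [[5.8310, 2.2295, -0.6860], [0.0000, 6.0025, -3.9102], [0.0000, 0.0000, 1.8000]]

e_1 = c_1/‖c_1‖ = (-3, -3, -4)/5.8310 = (-0.5145, -0.5145, -0.6860).
r_{12} = e_1·c_2 = 2.2295.
u_2 = c_2 − 2.2295·e_1 = (-1.8529, 5.1471, -2.4706).
‖u_2‖ = 6.0025, so e_2 = (-0.3087, 0.8575, -0.4116).
r_{13} = e_1·c_3 = -0.6860; r_{23} = e_2·c_3 = -3.9102.
u_3 = c_3 + 0.6860·e_1 + 3.9102·e_2 = (1.4400, 0.0000, -1.0800).
‖u_3‖ = 1.8000, so e_3 = (0.8000, 0.0000, -0.6000).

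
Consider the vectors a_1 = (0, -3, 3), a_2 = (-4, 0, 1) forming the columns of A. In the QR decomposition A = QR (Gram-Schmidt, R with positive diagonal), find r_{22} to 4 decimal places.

a_1 = (0, -3, 3); ‖a_1‖ = 4.2426, so e_1 = (0.0000, -0.7071, 0.7071).
e_1·a_2 = 0.0000·(-4) + (-0.7071)·0 + 0.7071·1 = 0.7071.
u_2 = a_2 − 0.7071·e_1 = (-4.0000, 0.5000, 0.5000).
r_{22} = ‖u_2‖ = 4.0620.

r_{22} = 4.0620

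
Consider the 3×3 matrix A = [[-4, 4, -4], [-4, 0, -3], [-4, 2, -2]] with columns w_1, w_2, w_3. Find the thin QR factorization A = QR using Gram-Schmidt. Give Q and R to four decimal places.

Q = [[-0.5774, 0.7071, -0.4082], [-0.5774, -0.7071, -0.4082], [-0.5774, 0.0000, 0.8165]], R = [[6.9282, -3.4641, 5.1962], [0.0000, 2.8284, -0.7071], [0.0000, 0.0000, 1.2247]]

e_1 = w_1/‖w_1‖ = (-4, -4, -4)/6.9282 = (-0.5774, -0.5774, -0.5774).
r_{12} = e_1·w_2 = -3.4641.
u_2 = w_2 + 3.4641·e_1 = (2.0000, -2.0000, 0.0000).
‖u_2‖ = 2.8284, so e_2 = (0.7071, -0.7071, 0.0000).
r_{13} = e_1·w_3 = 5.1962; r_{23} = e_2·w_3 = -0.7071.
u_3 = w_3 − 5.1962·e_1 + 0.7071·e_2 = (-0.5000, -0.5000, 1.0000).
‖u_3‖ = 1.2247, so e_3 = (-0.4082, -0.4082, 0.8165).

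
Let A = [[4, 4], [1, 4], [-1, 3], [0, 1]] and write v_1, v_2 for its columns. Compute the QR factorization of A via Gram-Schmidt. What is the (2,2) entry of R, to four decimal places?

v_1 = (4, 1, -1, 0); ‖v_1‖ = 4.2426, so e_1 = (0.9428, 0.2357, -0.2357, 0.0000).
e_1·v_2 = 0.9428·4 + 0.2357·4 + (-0.2357)·3 + 0.0000·1 = 4.0069.
u_2 = v_2 − 4.0069·e_1 = (0.2222, 3.0556, 3.9444, 1.0000).
r_{22} = ‖u_2‖ = 5.0936.

r_{22} = 5.0936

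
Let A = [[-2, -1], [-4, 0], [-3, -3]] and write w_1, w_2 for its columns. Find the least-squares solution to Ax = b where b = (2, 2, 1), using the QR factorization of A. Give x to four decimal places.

x = (-0.5621, 0.1183)

w_1 = (-2, -4, -3); ‖w_1‖ = 5.3852, so q_1 = (-0.3714, -0.7428, -0.5571).
q_1·w_2 = (-0.3714)·(-1) + (-0.7428)·0 + (-0.5571)·(-3) = 2.0426.
u_2 = w_2 − 2.0426·q_1 = (-0.2414, 1.5172, -1.8621).
‖u_2‖ = 2.4140, so q_2 = (-0.1000, 0.6285, -0.7713).
Qᵀb = (-2.7854, 0.2857).
Back-substitute: x_2 = 0.2857/2.4140 = 0.1183.
x_1 = (-2.7854 − 2.0426·0.1183)/5.3852 = -0.5621.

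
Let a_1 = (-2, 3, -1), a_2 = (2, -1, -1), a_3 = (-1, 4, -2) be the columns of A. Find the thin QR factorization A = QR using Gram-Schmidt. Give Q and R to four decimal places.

Q = [[-0.5345, 0.6172, 0.5774], [0.8018, 0.1543, 0.5774], [-0.2673, -0.7715, 0.5774]], R = [[3.7417, -1.6036, 4.2762], [0.0000, 1.8516, 1.5430], [0.0000, 0.0000, 0.5774]]

e_1 = a_1/‖a_1‖ = (-2, 3, -1)/3.7417 = (-0.5345, 0.8018, -0.2673).
r_{12} = e_1·a_2 = -1.6036.
u_2 = a_2 + 1.6036·e_1 = (1.1429, 0.2857, -1.4286).
‖u_2‖ = 1.8516, so e_2 = (0.6172, 0.1543, -0.7715).
r_{13} = e_1·a_3 = 4.2762; r_{23} = e_2·a_3 = 1.5430.
u_3 = a_3 − 4.2762·e_1 − 1.5430·e_2 = (0.3333, 0.3333, 0.3333).
‖u_3‖ = 0.5774, so e_3 = (0.5774, 0.5774, 0.5774).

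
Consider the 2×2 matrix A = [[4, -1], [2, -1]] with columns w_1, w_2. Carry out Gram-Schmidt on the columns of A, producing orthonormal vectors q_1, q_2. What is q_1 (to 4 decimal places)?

w_1 = (4, 2); ‖w_1‖ = 4.4721, so q_1 = (0.8944, 0.4472).

q_1 = (0.8944, 0.4472)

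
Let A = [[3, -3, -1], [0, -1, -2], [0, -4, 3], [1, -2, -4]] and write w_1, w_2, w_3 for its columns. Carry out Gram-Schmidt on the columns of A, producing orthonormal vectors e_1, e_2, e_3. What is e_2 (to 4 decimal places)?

e_1 = w_1/‖w_1‖ = (3, 0, 0, 1)/3.1623 = (0.9487, 0.0000, 0.0000, 0.3162).
r_{12} = e_1·w_2 = -3.4785.
u_2 = w_2 + 3.4785·e_1 = (0.3000, -1.0000, -4.0000, -0.9000).
‖u_2‖ = 4.2308, so e_2 = (0.0709, -0.2364, -0.9454, -0.2127).

e_2 = (0.0709, -0.2364, -0.9454, -0.2127)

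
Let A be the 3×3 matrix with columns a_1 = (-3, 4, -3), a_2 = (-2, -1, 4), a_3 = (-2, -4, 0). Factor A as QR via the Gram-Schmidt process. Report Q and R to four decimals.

a_1 = (-3, 4, -3); ‖a_1‖ = 5.8310, so e_1 = (-0.5145, 0.6860, -0.5145).
e_1·a_2 = (-0.5145)·(-2) + 0.6860·(-1) + (-0.5145)·4 = -1.7150.
u_2 = a_2 + 1.7150·e_1 = (-2.8824, 0.1765, 3.1176).
‖u_2‖ = 4.2496, so e_2 = (-0.6783, 0.0415, 0.7336).
e_1·a_3 = (-0.5145)·(-2) + 0.6860·(-4) + (-0.5145)·0 = -1.7150; e_2·a_3 = (-0.6783)·(-2) + 0.0415·(-4) + 0.7336·0 = 1.1904.
u_3 = a_3 + 1.7150·e_1 − 1.1904·e_2 = (-2.0749, -2.8730, -1.7557).
‖u_3‖ = 3.9550, so e_3 = (-0.5246, -0.7264, -0.4439).

Q = [[-0.5145, -0.6783, -0.5246], [0.6860, 0.0415, -0.7264], [-0.5145, 0.7336, -0.4439]], R = [[5.8310, -1.7150, -1.7150], [0.0000, 4.2496, 1.1904], [0.0000, 0.0000, 3.9550]]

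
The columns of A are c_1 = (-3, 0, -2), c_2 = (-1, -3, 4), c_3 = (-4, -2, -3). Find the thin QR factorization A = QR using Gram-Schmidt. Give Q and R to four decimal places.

c_1 = (-3, 0, -2); ‖c_1‖ = 3.6056, so q_1 = (-0.8321, 0.0000, -0.5547).
q_1·c_2 = (-0.8321)·(-1) + 0.0000·(-3) + (-0.5547)·4 = -1.3868.
u_2 = c_2 + 1.3868·q_1 = (-2.1538, -3.0000, 3.2308).
‖u_2‖ = 4.9068, so q_2 = (-0.4389, -0.6114, 0.6584).
q_1·c_3 = (-0.8321)·(-4) + 0.0000·(-2) + (-0.5547)·(-3) = 4.9923; q_2·c_3 = (-0.4389)·(-4) + (-0.6114)·(-2) + 0.6584·(-3) = 1.0033.
u_3 = c_3 − 4.9923·q_1 − 1.0033·q_2 = (0.5942, -1.3866, -0.8914).
‖u_3‖ = 1.7522, so q_3 = (0.3391, -0.7913, -0.5087).

Q = [[-0.8321, -0.4389, 0.3391], [0.0000, -0.6114, -0.7913], [-0.5547, 0.6584, -0.5087]], R = [[3.6056, -1.3868, 4.9923], [0.0000, 4.9068, 1.0033], [0.0000, 0.0000, 1.7522]]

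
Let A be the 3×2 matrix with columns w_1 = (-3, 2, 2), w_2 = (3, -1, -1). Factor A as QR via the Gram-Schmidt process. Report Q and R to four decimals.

Q = [[-0.7276, 0.6860], [0.4851, 0.5145], [0.4851, 0.5145]], R = [[4.1231, -3.1530], [0.0000, 1.0290]]

w_1 = (-3, 2, 2); ‖w_1‖ = 4.1231, so e_1 = (-0.7276, 0.4851, 0.4851).
e_1·w_2 = (-0.7276)·3 + 0.4851·(-1) + 0.4851·(-1) = -3.1530.
u_2 = w_2 + 3.1530·e_1 = (0.7059, 0.5294, 0.5294).
‖u_2‖ = 1.0290, so e_2 = (0.6860, 0.5145, 0.5145).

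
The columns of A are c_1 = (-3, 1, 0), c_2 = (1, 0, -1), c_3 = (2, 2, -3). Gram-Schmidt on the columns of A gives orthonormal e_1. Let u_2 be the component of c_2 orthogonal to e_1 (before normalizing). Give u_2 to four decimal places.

u_2 = (0.1000, 0.3000, -1.0000)

c_1 = (-3, 1, 0); ‖c_1‖ = 3.1623, so e_1 = (-0.9487, 0.3162, 0.0000).
e_1·c_2 = (-0.9487)·1 + 0.3162·0 + 0.0000·(-1) = -0.9487.
u_2 = c_2 + 0.9487·e_1 = (0.1000, 0.3000, -1.0000).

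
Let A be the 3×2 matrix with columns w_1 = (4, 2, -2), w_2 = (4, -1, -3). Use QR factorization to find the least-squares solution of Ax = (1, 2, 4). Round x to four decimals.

w_1 = (4, 2, -2); ‖w_1‖ = 4.8990, so q_1 = (0.8165, 0.4082, -0.4082).
q_1·w_2 = 0.8165·4 + 0.4082·(-1) + (-0.4082)·(-3) = 4.0825.
u_2 = w_2 − 4.0825·q_1 = (0.6667, -2.6667, -1.3333).
‖u_2‖ = 3.0551, so q_2 = (0.2182, -0.8729, -0.4364).
Qᵀb = (0.0000, -3.2733).
Back-substitute: x_2 = -3.2733/3.0551 = -1.0714.
x_1 = (0.0000 − 4.0825·(-1.0714))/4.8990 = 0.8929.

x = (0.8929, -1.0714)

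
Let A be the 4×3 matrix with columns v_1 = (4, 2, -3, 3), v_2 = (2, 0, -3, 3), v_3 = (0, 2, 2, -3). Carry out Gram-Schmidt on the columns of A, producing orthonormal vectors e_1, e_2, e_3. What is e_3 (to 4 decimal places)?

e_3 = (-0.2023, 0.2023, -0.7416, -0.6068)

e_1 = v_1/‖v_1‖ = (4, 2, -3, 3)/6.1644 = (0.6489, 0.3244, -0.4867, 0.4867).
r_{12} = e_1·v_2 = 4.2178.
u_2 = v_2 − 4.2178·e_1 = (-0.7368, -1.3684, -0.9474, 0.9474).
‖u_2‖ = 2.0520, so e_2 = (-0.3591, -0.6669, -0.4617, 0.4617).
r_{13} = e_1·v_3 = -1.7844; r_{23} = e_2·v_3 = -3.6422.
u_3 = v_3 + 1.7844·e_1 + 3.6422·e_2 = (-0.1500, 0.1500, -0.5500, -0.4500).
‖u_3‖ = 0.7416, so e_3 = (-0.2023, 0.2023, -0.7416, -0.6068).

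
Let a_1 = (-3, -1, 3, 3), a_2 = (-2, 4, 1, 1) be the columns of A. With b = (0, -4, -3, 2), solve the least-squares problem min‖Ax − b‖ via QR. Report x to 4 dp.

x = (0.2862, -0.8768)

a_1 = (-3, -1, 3, 3); ‖a_1‖ = 5.2915, so q_1 = (-0.5669, -0.1890, 0.5669, 0.5669).
q_1·a_2 = (-0.5669)·(-2) + (-0.1890)·4 + 0.5669·1 + 0.5669·1 = 1.5119.
u_2 = a_2 − 1.5119·q_1 = (-1.1429, 4.2857, 0.1429, 0.1429).
‖u_2‖ = 4.4401, so q_2 = (-0.2574, 0.9652, 0.0322, 0.0322).
Qᵀb = (0.1890, -3.8931).
Back-substitute: x_2 = -3.8931/4.4401 = -0.8768.
x_1 = (0.1890 − 1.5119·(-0.8768))/5.2915 = 0.2862.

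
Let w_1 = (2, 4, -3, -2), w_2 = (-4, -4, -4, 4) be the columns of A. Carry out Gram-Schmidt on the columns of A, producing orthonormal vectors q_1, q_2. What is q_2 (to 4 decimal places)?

q_1 = w_1/‖w_1‖ = (2, 4, -3, -2)/5.7446 = (0.3482, 0.6963, -0.5222, -0.3482).
r_{12} = q_1·w_2 = -3.4816.
u_2 = w_2 + 3.4816·q_1 = (-2.7879, -1.5758, -5.8182, 2.7879).
‖u_2‖ = 7.2027, so q_2 = (-0.3871, -0.2188, -0.8078, 0.3871).

q_2 = (-0.3871, -0.2188, -0.8078, 0.3871)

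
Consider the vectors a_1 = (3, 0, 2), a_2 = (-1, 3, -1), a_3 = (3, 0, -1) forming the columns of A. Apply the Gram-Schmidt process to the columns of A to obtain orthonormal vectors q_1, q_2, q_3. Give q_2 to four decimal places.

q_2 = (0.0511, 0.9958, -0.0766)

q_1 = a_1/‖a_1‖ = (3, 0, 2)/3.6056 = (0.8321, 0.0000, 0.5547).
r_{12} = q_1·a_2 = -1.3868.
u_2 = a_2 + 1.3868·q_1 = (0.1538, 3.0000, -0.2308).
‖u_2‖ = 3.0128, so q_2 = (0.0511, 0.9958, -0.0766).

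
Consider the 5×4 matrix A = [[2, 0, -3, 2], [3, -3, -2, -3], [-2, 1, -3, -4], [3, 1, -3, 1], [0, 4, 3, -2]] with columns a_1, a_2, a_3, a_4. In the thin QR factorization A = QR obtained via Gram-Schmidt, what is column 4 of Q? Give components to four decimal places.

q_4 = (0.3576, -0.6780, -0.4625, 0.1313, -0.4257)

a_1 = (2, 3, -2, 3, 0); ‖a_1‖ = 5.0990, so q_1 = (0.3922, 0.5883, -0.3922, 0.5883, 0.0000).
q_1·a_2 = 0.3922·0 + 0.5883·(-3) + (-0.3922)·1 + 0.5883·1 + 0.0000·4 = -1.5689.
u_2 = a_2 + 1.5689·q_1 = (0.6154, -2.0769, 0.3846, 1.9231, 4.0000).
‖u_2‖ = 4.9536, so q_2 = (0.1242, -0.4193, 0.0776, 0.3882, 0.8075).
q_1·a_3 = 0.3922·(-3) + 0.5883·(-2) + (-0.3922)·(-3) + 0.5883·(-3) + 0.0000·3 = -2.9417; q_2·a_3 = 0.1242·(-3) + (-0.4193)·(-2) + 0.0776·(-3) + 0.3882·(-3) + 0.8075·3 = 1.4907.
u_3 = a_3 + 2.9417·q_1 − 1.4907·q_2 = (-2.0313, 0.3558, -4.2696, -1.8480, 1.7962).
‖u_3‖ = 5.3966, so q_3 = (-0.3764, 0.0659, -0.7912, -0.3424, 0.3328).
q_1·a_4 = 0.3922·2 + 0.5883·(-3) + (-0.3922)·(-4) + 0.5883·1 + 0.0000·(-2) = 1.1767; q_2·a_4 = 0.1242·2 + (-0.4193)·(-3) + 0.0776·(-4) + 0.3882·1 + 0.8075·(-2) = -0.0311; q_3·a_4 = (-0.3764)·2 + 0.0659·(-3) + (-0.7912)·(-4) + (-0.3424)·1 + 0.3328·(-2) = 1.2059.
u_4 = a_4 − 1.1767·q_1 + 0.0311·q_2 − 1.2059·q_3 = (1.9962, -3.7848, -2.5820, 0.7327, -2.3763).
‖u_4‖ = 5.5821, so q_4 = (0.3576, -0.6780, -0.4625, 0.1313, -0.4257).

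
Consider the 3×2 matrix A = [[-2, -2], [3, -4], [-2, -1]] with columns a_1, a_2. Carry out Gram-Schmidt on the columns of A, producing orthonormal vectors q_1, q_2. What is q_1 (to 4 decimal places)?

q_1 = a_1/‖a_1‖ = (-2, 3, -2)/4.1231 = (-0.4851, 0.7276, -0.4851).

q_1 = (-0.4851, 0.7276, -0.4851)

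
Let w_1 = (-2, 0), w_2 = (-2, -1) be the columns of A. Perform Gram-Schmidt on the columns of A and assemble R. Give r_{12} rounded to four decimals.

q_1 = w_1/‖w_1‖ = (-2, 0)/2.0000 = (-1.0000, 0.0000).
r_{12} = q_1·w_2 = 2.0000.

r_{12} = 2.0000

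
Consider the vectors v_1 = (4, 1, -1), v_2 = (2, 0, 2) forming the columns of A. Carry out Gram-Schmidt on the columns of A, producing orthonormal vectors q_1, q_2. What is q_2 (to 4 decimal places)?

q_2 = (0.2722, -0.1361, 0.9526)

v_1 = (4, 1, -1); ‖v_1‖ = 4.2426, so q_1 = (0.9428, 0.2357, -0.2357).
q_1·v_2 = 0.9428·2 + 0.2357·0 + (-0.2357)·2 = 1.4142.
u_2 = v_2 − 1.4142·q_1 = (0.6667, -0.3333, 2.3333).
‖u_2‖ = 2.4495, so q_2 = (0.2722, -0.1361, 0.9526).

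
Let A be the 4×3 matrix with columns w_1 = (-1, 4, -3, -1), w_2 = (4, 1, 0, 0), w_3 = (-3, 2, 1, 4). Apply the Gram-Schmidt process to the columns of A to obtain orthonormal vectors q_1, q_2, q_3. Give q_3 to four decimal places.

q_3 = (-0.1029, 0.4115, 0.2978, 0.8552)

q_1 = w_1/‖w_1‖ = (-1, 4, -3, -1)/5.1962 = (-0.1925, 0.7698, -0.5774, -0.1925).
r_{12} = q_1·w_2 = 0.0000.
u_2 = w_2 + 0.0000·q_1 = (4.0000, 1.0000, 0.0000, 0.0000).
‖u_2‖ = 4.1231, so q_2 = (0.9701, 0.2425, 0.0000, 0.0000).
r_{13} = q_1·w_3 = 0.7698; r_{23} = q_2·w_3 = -2.4254.
u_3 = w_3 − 0.7698·q_1 + 2.4254·q_2 = (-0.4989, 1.9956, 1.4444, 4.1481).
‖u_3‖ = 4.8503, so q_3 = (-0.1029, 0.4115, 0.2978, 0.8552).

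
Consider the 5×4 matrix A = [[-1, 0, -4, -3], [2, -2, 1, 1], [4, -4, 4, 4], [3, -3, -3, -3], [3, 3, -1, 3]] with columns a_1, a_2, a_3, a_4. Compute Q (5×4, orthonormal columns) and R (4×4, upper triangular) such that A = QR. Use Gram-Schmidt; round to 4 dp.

a_1 = (-1, 2, 4, 3, 3); ‖a_1‖ = 6.2450, so q_1 = (-0.1601, 0.3203, 0.6405, 0.4804, 0.4804).
q_1·a_2 = (-0.1601)·0 + 0.3203·(-2) + 0.6405·(-4) + 0.4804·(-3) + 0.4804·3 = -3.2026.
u_2 = a_2 + 3.2026·q_1 = (-0.5128, -0.9744, -1.9487, -1.4615, 4.5385).
‖u_2‖ = 5.2672, so q_2 = (-0.0974, -0.1850, -0.3700, -0.2775, 0.8616).
q_1·a_3 = (-0.1601)·(-4) + 0.3203·1 + 0.6405·4 + 0.4804·(-3) + 0.4804·(-1) = 1.6013; q_2·a_3 = (-0.0974)·(-4) + (-0.1850)·1 + (-0.3700)·4 + (-0.2775)·(-3) + 0.8616·(-1) = -1.3046.
u_3 = a_3 − 1.6013·q_1 + 1.3046·q_2 = (-3.8706, 0.2458, 2.4917, -4.1312, -0.6451).
‖u_3‖ = 6.2237, so q_3 = (-0.6219, 0.0395, 0.4004, -0.6638, -0.1037).
q_1·a_4 = (-0.1601)·(-3) + 0.3203·1 + 0.6405·4 + 0.4804·(-3) + 0.4804·3 = 3.3627; q_2·a_4 = (-0.0974)·(-3) + (-0.1850)·1 + (-0.3700)·4 + (-0.2775)·(-3) + 0.8616·3 = 2.0446; q_3·a_4 = (-0.6219)·(-3) + 0.0395·1 + 0.4004·4 + (-0.6638)·(-3) + (-0.1037)·3 = 5.1871.
u_4 = a_4 − 3.3627·q_1 − 2.0446·q_2 − 5.1871·q_3 = (0.9635, 0.0964, 0.5259, -0.6049, 0.1606).
‖u_4‖ = 1.2672, so q_4 = (0.7603, 0.0761, 0.4150, -0.4773, 0.1267).

Q = [[-0.1601, -0.0974, -0.6219, 0.7603], [0.3203, -0.1850, 0.0395, 0.0761], [0.6405, -0.3700, 0.4004, 0.4150], [0.4804, -0.2775, -0.6638, -0.4773], [0.4804, 0.8616, -0.1037, 0.1267]], R = [[6.2450, -3.2026, 1.6013, 3.3627], [0.0000, 5.2672, -1.3046, 2.0446], [0.0000, 0.0000, 6.2237, 5.1871], [0.0000, 0.0000, 0.0000, 1.2672]]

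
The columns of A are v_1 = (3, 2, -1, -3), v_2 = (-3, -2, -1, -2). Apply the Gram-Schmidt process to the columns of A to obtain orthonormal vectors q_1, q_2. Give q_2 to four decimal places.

q_2 = (-0.5470, -0.3646, -0.3110, -0.6864)

v_1 = (3, 2, -1, -3); ‖v_1‖ = 4.7958, so q_1 = (0.6255, 0.4170, -0.2085, -0.6255).
q_1·v_2 = 0.6255·(-3) + 0.4170·(-2) + (-0.2085)·(-1) + (-0.6255)·(-2) = -1.2511.
u_2 = v_2 + 1.2511·q_1 = (-2.2174, -1.4783, -1.2609, -2.7826).
‖u_2‖ = 4.0540, so q_2 = (-0.5470, -0.3646, -0.3110, -0.6864).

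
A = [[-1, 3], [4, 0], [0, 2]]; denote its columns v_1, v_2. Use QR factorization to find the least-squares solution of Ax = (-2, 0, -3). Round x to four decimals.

e_1 = v_1/‖v_1‖ = (-1, 4, 0)/4.1231 = (-0.2425, 0.9701, 0.0000).
r_{12} = e_1·v_2 = -0.7276.
u_2 = v_2 + 0.7276·e_1 = (2.8235, 0.7059, 2.0000).
‖u_2‖ = 3.5314, so e_2 = (0.7996, 0.1999, 0.5664).
Qᵀb = (0.4851, -3.2982).
Back-substitute: x_2 = -3.2982/3.5314 = -0.9340.
x_1 = (0.4851 + 0.7276·(-0.9340))/4.1231 = -0.0472.

x = (-0.0472, -0.9340)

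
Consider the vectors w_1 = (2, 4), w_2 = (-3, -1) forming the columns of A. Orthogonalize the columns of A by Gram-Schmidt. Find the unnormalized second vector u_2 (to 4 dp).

u_2 = (-2.0000, 1.0000)

q_1 = w_1/‖w_1‖ = (2, 4)/4.4721 = (0.4472, 0.8944).
r_{12} = q_1·w_2 = -2.2361.
u_2 = w_2 + 2.2361·q_1 = (-2.0000, 1.0000).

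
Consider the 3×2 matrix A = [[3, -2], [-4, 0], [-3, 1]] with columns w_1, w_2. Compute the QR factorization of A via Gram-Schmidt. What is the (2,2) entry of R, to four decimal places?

r_{22} = 1.6179

w_1 = (3, -4, -3); ‖w_1‖ = 5.8310, so e_1 = (0.5145, -0.6860, -0.5145).
e_1·w_2 = 0.5145·(-2) + (-0.6860)·0 + (-0.5145)·1 = -1.5435.
u_2 = w_2 + 1.5435·e_1 = (-1.2059, -1.0588, 0.2059).
r_{22} = ‖u_2‖ = 1.6179.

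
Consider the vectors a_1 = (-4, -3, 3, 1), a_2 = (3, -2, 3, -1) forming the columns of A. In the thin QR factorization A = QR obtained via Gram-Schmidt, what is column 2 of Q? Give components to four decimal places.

e_1 = a_1/‖a_1‖ = (-4, -3, 3, 1)/5.9161 = (-0.6761, -0.5071, 0.5071, 0.1690).
r_{12} = e_1·a_2 = 0.3381.
u_2 = a_2 − 0.3381·e_1 = (3.2286, -1.8286, 2.8286, -1.0571).
‖u_2‖ = 4.7839, so e_2 = (0.6749, -0.3822, 0.5913, -0.2210).

e_2 = (0.6749, -0.3822, 0.5913, -0.2210)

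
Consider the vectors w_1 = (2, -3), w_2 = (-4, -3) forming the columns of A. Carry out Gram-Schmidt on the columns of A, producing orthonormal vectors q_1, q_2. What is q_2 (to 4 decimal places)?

q_2 = (-0.8321, -0.5547)

q_1 = w_1/‖w_1‖ = (2, -3)/3.6056 = (0.5547, -0.8321).
r_{12} = q_1·w_2 = 0.2774.
u_2 = w_2 − 0.2774·q_1 = (-4.1538, -2.7692).
‖u_2‖ = 4.9923, so q_2 = (-0.8321, -0.5547).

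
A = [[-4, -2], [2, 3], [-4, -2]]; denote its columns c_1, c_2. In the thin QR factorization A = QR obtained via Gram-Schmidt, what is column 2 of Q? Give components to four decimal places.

e_2 = (0.2357, 0.9428, 0.2357)

e_1 = c_1/‖c_1‖ = (-4, 2, -4)/6.0000 = (-0.6667, 0.3333, -0.6667).
r_{12} = e_1·c_2 = 3.6667.
u_2 = c_2 − 3.6667·e_1 = (0.4444, 1.7778, 0.4444).
‖u_2‖ = 1.8856, so e_2 = (0.2357, 0.9428, 0.2357).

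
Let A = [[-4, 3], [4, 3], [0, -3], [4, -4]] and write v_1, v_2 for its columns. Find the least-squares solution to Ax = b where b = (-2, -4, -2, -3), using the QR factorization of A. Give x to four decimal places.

x = (-0.4757, -0.1770)

v_1 = (-4, 4, 0, 4); ‖v_1‖ = 6.9282, so e_1 = (-0.5774, 0.5774, 0.0000, 0.5774).
e_1·v_2 = (-0.5774)·3 + 0.5774·3 + 0.0000·(-3) + 0.5774·(-4) = -2.3094.
u_2 = v_2 + 2.3094·e_1 = (1.6667, 4.3333, -3.0000, -2.6667).
‖u_2‖ = 6.1373, so e_2 = (0.2716, 0.7061, -0.4888, -0.4345).
Qᵀb = (-2.8868, -1.0863).
Back-substitute: x_2 = -1.0863/6.1373 = -0.1770.
x_1 = (-2.8868 + 2.3094·(-0.1770))/6.9282 = -0.4757.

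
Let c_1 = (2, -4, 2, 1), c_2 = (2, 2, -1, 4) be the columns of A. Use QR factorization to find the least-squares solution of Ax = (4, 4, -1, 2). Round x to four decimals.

c_1 = (2, -4, 2, 1); ‖c_1‖ = 5.0000, so e_1 = (0.4000, -0.8000, 0.4000, 0.2000).
e_1·c_2 = 0.4000·2 + (-0.8000)·2 + 0.4000·(-1) + 0.2000·4 = -0.4000.
u_2 = c_2 + 0.4000·e_1 = (2.1600, 1.6800, -0.8400, 4.0800).
‖u_2‖ = 4.9840, so e_2 = (0.4334, 0.3371, -0.1685, 0.8186).
Qᵀb = (-1.6000, 4.8877).
Back-substitute: x_2 = 4.8877/4.9840 = 0.9807.
x_1 = (-1.6000 + 0.4000·0.9807)/5.0000 = -0.2415.

x = (-0.2415, 0.9807)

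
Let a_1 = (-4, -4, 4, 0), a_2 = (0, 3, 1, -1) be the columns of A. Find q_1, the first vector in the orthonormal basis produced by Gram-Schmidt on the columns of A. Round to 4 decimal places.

a_1 = (-4, -4, 4, 0); ‖a_1‖ = 6.9282, so q_1 = (-0.5774, -0.5774, 0.5774, 0.0000).

q_1 = (-0.5774, -0.5774, 0.5774, 0.0000)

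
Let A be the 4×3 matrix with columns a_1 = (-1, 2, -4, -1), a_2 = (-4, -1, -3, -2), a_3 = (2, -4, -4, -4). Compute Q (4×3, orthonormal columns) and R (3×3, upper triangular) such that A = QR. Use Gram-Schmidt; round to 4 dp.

Q = [[-0.2132, -0.7637, 0.6093], [0.4264, -0.5728, -0.5687], [-0.8528, -0.0212, -0.3250], [-0.2132, -0.2970, -0.4468]], R = [[4.6904, 3.4112, 2.1320], [0.0000, 4.2853, 2.0366], [0.0000, 0.0000, 6.5808]]

a_1 = (-1, 2, -4, -1); ‖a_1‖ = 4.6904, so q_1 = (-0.2132, 0.4264, -0.8528, -0.2132).
q_1·a_2 = (-0.2132)·(-4) + 0.4264·(-1) + (-0.8528)·(-3) + (-0.2132)·(-2) = 3.4112.
u_2 = a_2 − 3.4112·q_1 = (-3.2727, -2.4545, -0.0909, -1.2727).
‖u_2‖ = 4.2853, so q_2 = (-0.7637, -0.5728, -0.0212, -0.2970).
q_1·a_3 = (-0.2132)·2 + 0.4264·(-4) + (-0.8528)·(-4) + (-0.2132)·(-4) = 2.1320; q_2·a_3 = (-0.7637)·2 + (-0.5728)·(-4) + (-0.0212)·(-4) + (-0.2970)·(-4) = 2.0366.
u_3 = a_3 − 2.1320·q_1 − 2.0366·q_2 = (4.0099, -3.7426, -2.1386, -2.9406).
‖u_3‖ = 6.5808, so q_3 = (0.6093, -0.5687, -0.3250, -0.4468).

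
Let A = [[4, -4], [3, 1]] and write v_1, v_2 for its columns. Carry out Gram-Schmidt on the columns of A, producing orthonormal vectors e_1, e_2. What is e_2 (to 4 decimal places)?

e_2 = (-0.6000, 0.8000)

e_1 = v_1/‖v_1‖ = (4, 3)/5.0000 = (0.8000, 0.6000).
r_{12} = e_1·v_2 = -2.6000.
u_2 = v_2 + 2.6000·e_1 = (-1.9200, 2.5600).
‖u_2‖ = 3.2000, so e_2 = (-0.6000, 0.8000).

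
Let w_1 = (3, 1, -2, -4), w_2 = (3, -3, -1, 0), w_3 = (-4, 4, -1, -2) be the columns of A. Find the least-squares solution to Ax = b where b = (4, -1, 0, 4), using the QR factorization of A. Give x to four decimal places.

w_1 = (3, 1, -2, -4); ‖w_1‖ = 5.4772, so e_1 = (0.5477, 0.1826, -0.3651, -0.7303).
e_1·w_2 = 0.5477·3 + 0.1826·(-3) + (-0.3651)·(-1) + (-0.7303)·0 = 1.4606.
u_2 = w_2 − 1.4606·e_1 = (2.2000, -3.2667, -0.4667, 1.0667).
‖u_2‖ = 4.1069, so e_2 = (0.5357, -0.7954, -0.1136, 0.2597).
e_1·w_3 = 0.5477·(-4) + 0.1826·4 + (-0.3651)·(-1) + (-0.7303)·(-2) = 0.3651; e_2·w_3 = 0.5357·(-4) + (-0.7954)·4 + (-0.1136)·(-1) + 0.2597·(-2) = -5.7302.
u_3 = w_3 − 0.3651·e_1 + 5.7302·e_2 = (-1.1304, -0.6245, -1.5178, -0.2451).
‖u_3‖ = 2.0079, so e_3 = (-0.5630, -0.3110, -0.7559, -0.1220).
Qᵀb = (-0.9129, 3.9770, -2.4292).
Back-substitute: x_3 = -2.4292/2.0079 = -1.2098.
x_2 = (3.9770 + 5.7302·(-1.2098))/4.1069 = -0.7196.
x_1 = (-0.9129 − 1.4606·(-0.7196) − 0.3651·(-1.2098))/5.4772 = 0.1059.

x = (0.1059, -0.7196, -1.2098)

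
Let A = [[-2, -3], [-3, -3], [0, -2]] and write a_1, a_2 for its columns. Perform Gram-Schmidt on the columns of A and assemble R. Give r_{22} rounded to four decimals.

a_1 = (-2, -3, 0); ‖a_1‖ = 3.6056, so q_1 = (-0.5547, -0.8321, 0.0000).
q_1·a_2 = (-0.5547)·(-3) + (-0.8321)·(-3) + 0.0000·(-2) = 4.1603.
u_2 = a_2 − 4.1603·q_1 = (-0.6923, 0.4615, -2.0000).
r_{22} = ‖u_2‖ = 2.1662.

r_{22} = 2.1662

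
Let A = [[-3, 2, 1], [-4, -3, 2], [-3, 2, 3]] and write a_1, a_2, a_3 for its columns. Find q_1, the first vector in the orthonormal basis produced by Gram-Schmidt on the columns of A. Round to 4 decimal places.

q_1 = (-0.5145, -0.6860, -0.5145)

a_1 = (-3, -4, -3); ‖a_1‖ = 5.8310, so q_1 = (-0.5145, -0.6860, -0.5145).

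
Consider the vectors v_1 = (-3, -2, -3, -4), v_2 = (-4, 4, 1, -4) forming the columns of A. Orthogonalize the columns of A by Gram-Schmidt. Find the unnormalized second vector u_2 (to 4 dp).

v_1 = (-3, -2, -3, -4); ‖v_1‖ = 6.1644, so q_1 = (-0.4867, -0.3244, -0.4867, -0.6489).
q_1·v_2 = (-0.4867)·(-4) + (-0.3244)·4 + (-0.4867)·1 + (-0.6489)·(-4) = 2.7578.
u_2 = v_2 − 2.7578·q_1 = (-2.6579, 4.8947, 2.3421, -2.2105).

u_2 = (-2.6579, 4.8947, 2.3421, -2.2105)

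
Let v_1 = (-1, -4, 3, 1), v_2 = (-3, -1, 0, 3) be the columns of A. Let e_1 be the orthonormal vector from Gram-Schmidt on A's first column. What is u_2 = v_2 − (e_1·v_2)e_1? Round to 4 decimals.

e_1 = v_1/‖v_1‖ = (-1, -4, 3, 1)/5.1962 = (-0.1925, -0.7698, 0.5774, 0.1925).
r_{12} = e_1·v_2 = 1.9245.
u_2 = v_2 − 1.9245·e_1 = (-2.6296, 0.4815, -1.1111, 2.6296).

u_2 = (-2.6296, 0.4815, -1.1111, 2.6296)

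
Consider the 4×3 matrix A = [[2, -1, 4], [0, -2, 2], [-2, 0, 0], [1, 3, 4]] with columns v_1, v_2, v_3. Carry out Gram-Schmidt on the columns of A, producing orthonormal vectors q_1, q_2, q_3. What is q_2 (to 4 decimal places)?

q_2 = (-0.3280, -0.5367, 0.0596, 0.7752)

q_1 = v_1/‖v_1‖ = (2, 0, -2, 1)/3.0000 = (0.6667, 0.0000, -0.6667, 0.3333).
r_{12} = q_1·v_2 = 0.3333.
u_2 = v_2 − 0.3333·q_1 = (-1.2222, -2.0000, 0.2222, 2.8889).
‖u_2‖ = 3.7268, so q_2 = (-0.3280, -0.5367, 0.0596, 0.7752).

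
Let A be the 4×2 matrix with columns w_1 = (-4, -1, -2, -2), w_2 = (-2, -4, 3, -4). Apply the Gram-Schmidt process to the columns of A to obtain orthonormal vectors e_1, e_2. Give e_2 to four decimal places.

e_2 = (0.0394, -0.5643, 0.6759, -0.4724)

e_1 = w_1/‖w_1‖ = (-4, -1, -2, -2)/5.0000 = (-0.8000, -0.2000, -0.4000, -0.4000).
r_{12} = e_1·w_2 = 2.8000.
u_2 = w_2 − 2.8000·e_1 = (0.2400, -3.4400, 4.1200, -2.8800).
‖u_2‖ = 6.0959, so e_2 = (0.0394, -0.5643, 0.6759, -0.4724).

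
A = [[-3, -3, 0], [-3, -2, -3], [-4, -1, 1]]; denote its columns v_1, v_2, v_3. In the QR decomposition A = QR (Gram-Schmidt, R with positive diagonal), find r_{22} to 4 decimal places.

r_{22} = 1.8391

e_1 = v_1/‖v_1‖ = (-3, -3, -4)/5.8310 = (-0.5145, -0.5145, -0.6860).
r_{12} = e_1·v_2 = 3.2585.
u_2 = v_2 − 3.2585·e_1 = (-1.3235, -0.3235, 1.2353).
r_{22} = ‖u_2‖ = 1.8391.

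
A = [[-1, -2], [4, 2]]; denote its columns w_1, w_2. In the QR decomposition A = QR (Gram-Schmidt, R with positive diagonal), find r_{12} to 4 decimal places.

r_{12} = 2.4254

w_1 = (-1, 4); ‖w_1‖ = 4.1231, so e_1 = (-0.2425, 0.9701).
r_{12} = e_1·w_2 = 2.4254.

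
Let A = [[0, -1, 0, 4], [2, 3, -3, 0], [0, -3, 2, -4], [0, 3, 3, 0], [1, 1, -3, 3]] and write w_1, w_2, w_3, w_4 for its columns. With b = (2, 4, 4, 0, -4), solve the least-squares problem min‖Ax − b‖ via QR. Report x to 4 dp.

q_1 = w_1/‖w_1‖ = (0, 2, 0, 0, 1)/2.2361 = (0.0000, 0.8944, 0.0000, 0.0000, 0.4472).
r_{12} = q_1·w_2 = 3.1305.
u_2 = w_2 − 3.1305·q_1 = (-1.0000, 0.2000, -3.0000, 3.0000, -0.4000).
‖u_2‖ = 4.3818, so q_2 = (-0.2282, 0.0456, -0.6847, 0.6847, -0.0913).
r_{13} = q_1·w_3 = -4.0249; r_{23} = q_2·w_3 = 0.8216.
u_3 = w_3 + 4.0249·q_1 − 0.8216·q_2 = (0.1875, 0.5625, 2.5625, 2.4375, -1.1250).
‖u_3‖ = 3.7583, so q_3 = (0.0499, 0.1497, 0.6818, 0.6486, -0.2993).
r_{14} = q_1·w_4 = 1.3416; r_{24} = q_2·w_4 = 1.5519; r_{34} = q_3·w_4 = -3.4257.
u_4 = w_4 − 1.3416·q_1 − 1.5519·q_2 + 3.4257·q_3 = (4.5251, -0.7581, -0.6018, 1.1593, 1.5162).
‖u_4‖ = 5.0056, so q_4 = (0.9040, -0.1515, -0.1202, 0.2316, 0.3029).
Qᵀb = (1.7889, -2.6473, 4.6231, -0.4903).
Back-substitute: x_4 = -0.4903/5.0056 = -0.0980.
x_3 = (4.6231 + 3.4257·(-0.0980))/3.7583 = 1.1408.
x_2 = (-2.6473 − 0.8216·1.1408 − 1.5519·(-0.0980))/4.3818 = -0.7834.
x_1 = (1.7889 − 3.1305·(-0.7834) + 4.0249·1.1408 − 1.3416·(-0.0980))/2.2361 = 4.0089.

x = (4.0089, -0.7834, 1.1408, -0.0980)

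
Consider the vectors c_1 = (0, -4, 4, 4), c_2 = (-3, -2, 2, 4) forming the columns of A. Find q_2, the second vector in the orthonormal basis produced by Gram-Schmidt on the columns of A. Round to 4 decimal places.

c_1 = (0, -4, 4, 4); ‖c_1‖ = 6.9282, so q_1 = (0.0000, -0.5774, 0.5774, 0.5774).
q_1·c_2 = 0.0000·(-3) + (-0.5774)·(-2) + 0.5774·2 + 0.5774·4 = 4.6188.
u_2 = c_2 − 4.6188·q_1 = (-3.0000, 0.6667, -0.6667, 1.3333).
‖u_2‖ = 3.4157, so q_2 = (-0.8783, 0.1952, -0.1952, 0.3904).

q_2 = (-0.8783, 0.1952, -0.1952, 0.3904)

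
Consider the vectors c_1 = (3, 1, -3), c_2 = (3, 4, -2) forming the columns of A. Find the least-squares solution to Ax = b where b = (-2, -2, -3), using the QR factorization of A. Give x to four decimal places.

x = (0.9526, -0.9000)

c_1 = (3, 1, -3); ‖c_1‖ = 4.3589, so q_1 = (0.6882, 0.2294, -0.6882).
q_1·c_2 = 0.6882·3 + 0.2294·4 + (-0.6882)·(-2) = 4.3589.
u_2 = c_2 − 4.3589·q_1 = (0.0000, 3.0000, 1.0000).
‖u_2‖ = 3.1623, so q_2 = (0.0000, 0.9487, 0.3162).
Qᵀb = (0.2294, -2.8460).
Back-substitute: x_2 = -2.8460/3.1623 = -0.9000.
x_1 = (0.2294 − 4.3589·(-0.9000))/4.3589 = 0.9526.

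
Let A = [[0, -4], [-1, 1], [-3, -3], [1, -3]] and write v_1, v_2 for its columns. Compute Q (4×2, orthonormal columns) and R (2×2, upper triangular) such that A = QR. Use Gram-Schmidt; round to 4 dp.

Q = [[0.0000, -0.6992], [-0.3015, 0.2543], [-0.9045, -0.2860], [0.3015, -0.6039]], R = [[3.3166, 1.5076], [0.0000, 5.7208]]

v_1 = (0, -1, -3, 1); ‖v_1‖ = 3.3166, so e_1 = (0.0000, -0.3015, -0.9045, 0.3015).
e_1·v_2 = 0.0000·(-4) + (-0.3015)·1 + (-0.9045)·(-3) + 0.3015·(-3) = 1.5076.
u_2 = v_2 − 1.5076·e_1 = (-4.0000, 1.4545, -1.6364, -3.4545).
‖u_2‖ = 5.7208, so e_2 = (-0.6992, 0.2543, -0.2860, -0.6039).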